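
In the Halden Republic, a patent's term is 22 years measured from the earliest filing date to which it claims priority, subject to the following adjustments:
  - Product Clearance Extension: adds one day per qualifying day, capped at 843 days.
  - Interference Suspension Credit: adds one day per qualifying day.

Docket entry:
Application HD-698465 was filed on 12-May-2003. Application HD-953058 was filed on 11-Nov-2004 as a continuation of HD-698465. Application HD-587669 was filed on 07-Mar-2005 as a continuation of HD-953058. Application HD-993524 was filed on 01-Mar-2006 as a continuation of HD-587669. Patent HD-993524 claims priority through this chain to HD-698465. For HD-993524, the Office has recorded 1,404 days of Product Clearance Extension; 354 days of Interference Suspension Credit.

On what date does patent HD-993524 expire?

Earliest priority filing: 12 May 2003.
Base term: 12 May 2003 + 22 years → 12 May 2025.
Product Clearance Extension: 1404 days claimed exceeds the 843-day cap, so +843 days → 2 September 2027.
Interference Suspension Credit: +354 days → 21 August 2028.

2028-08-21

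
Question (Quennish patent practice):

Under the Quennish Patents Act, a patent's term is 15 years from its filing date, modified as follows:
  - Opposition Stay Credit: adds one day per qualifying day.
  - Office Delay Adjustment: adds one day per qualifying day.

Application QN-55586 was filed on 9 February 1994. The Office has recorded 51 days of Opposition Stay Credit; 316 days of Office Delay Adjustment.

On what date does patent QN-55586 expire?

Base term: filing date + 15 years → 9 February 2009.
Opposition Stay Credit: +51 days → 1 April 2009.
Office Delay Adjustment: +316 days → 11 February 2010.

February 11, 2010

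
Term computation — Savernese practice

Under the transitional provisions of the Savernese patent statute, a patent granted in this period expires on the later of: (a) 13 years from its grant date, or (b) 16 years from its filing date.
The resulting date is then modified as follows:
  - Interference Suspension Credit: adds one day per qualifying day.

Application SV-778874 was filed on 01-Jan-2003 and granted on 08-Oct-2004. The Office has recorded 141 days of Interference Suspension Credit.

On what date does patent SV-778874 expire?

2019-05-22

(a) grant + 13 years → 8 October 2017.
(b) filing + 16 years → 1 January 2019.
Later of the two: 1 January 2019.
Interference Suspension Credit: +141 days → 22 May 2019.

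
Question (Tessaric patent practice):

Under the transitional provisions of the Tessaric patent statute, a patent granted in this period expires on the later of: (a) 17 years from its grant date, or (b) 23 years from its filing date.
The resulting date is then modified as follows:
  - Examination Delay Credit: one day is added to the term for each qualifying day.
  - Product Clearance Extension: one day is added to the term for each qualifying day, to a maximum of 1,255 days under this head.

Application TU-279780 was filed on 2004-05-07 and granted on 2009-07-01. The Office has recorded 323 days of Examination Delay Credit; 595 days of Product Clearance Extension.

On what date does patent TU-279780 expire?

(a) grant + 17 years → 1 July 2026.
(b) filing + 23 years → 7 May 2027.
Later of the two: 7 May 2027.
Examination Delay Credit: +323 days → 25 March 2028.
Product Clearance Extension: 595 days (within the 1255-day cap) → +595 days → 10 November 2029.

2029-11-10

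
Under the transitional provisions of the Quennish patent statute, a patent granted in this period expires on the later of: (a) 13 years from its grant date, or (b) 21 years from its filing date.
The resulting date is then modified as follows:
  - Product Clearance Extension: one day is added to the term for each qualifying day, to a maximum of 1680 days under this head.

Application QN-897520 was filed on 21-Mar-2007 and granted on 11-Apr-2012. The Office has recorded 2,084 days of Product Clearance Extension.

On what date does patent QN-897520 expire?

(a) grant + 13 years → 11 April 2025.
(b) filing + 21 years → 21 March 2028.
Later of the two: 21 March 2028.
Product Clearance Extension: 2084 days claimed exceeds the 1680-day cap, so +1680 days → 26 October 2032.

October 26, 2032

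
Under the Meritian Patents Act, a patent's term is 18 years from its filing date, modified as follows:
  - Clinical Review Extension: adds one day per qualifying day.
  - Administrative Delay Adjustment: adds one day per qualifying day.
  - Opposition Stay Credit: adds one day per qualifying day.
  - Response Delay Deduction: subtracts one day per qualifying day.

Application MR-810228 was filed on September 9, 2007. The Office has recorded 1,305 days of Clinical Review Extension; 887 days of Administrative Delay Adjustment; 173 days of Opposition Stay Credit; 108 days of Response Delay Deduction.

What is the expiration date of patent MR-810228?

November 14, 2031

Base term: filing date + 18 years → 9 September 2025.
Clinical Review Extension: +1305 days → 6 April 2029.
Administrative Delay Adjustment: +887 days → 10 September 2031.
Opposition Stay Credit: +173 days → 1 March 2032.
Response Delay Deduction: −108 days → 14 November 2031.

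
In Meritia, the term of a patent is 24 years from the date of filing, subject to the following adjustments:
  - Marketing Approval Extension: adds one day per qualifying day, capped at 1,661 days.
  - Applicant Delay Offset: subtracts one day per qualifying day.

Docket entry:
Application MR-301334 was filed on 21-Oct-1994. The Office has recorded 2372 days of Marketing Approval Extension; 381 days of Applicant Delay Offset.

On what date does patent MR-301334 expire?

April 23, 2022

Base term: filing date + 24 years → 21 October 2018.
Marketing Approval Extension: 2372 days claimed exceeds the 1661-day cap, so +1661 days → 9 May 2023.
Applicant Delay Offset: −381 days → 23 April 2022.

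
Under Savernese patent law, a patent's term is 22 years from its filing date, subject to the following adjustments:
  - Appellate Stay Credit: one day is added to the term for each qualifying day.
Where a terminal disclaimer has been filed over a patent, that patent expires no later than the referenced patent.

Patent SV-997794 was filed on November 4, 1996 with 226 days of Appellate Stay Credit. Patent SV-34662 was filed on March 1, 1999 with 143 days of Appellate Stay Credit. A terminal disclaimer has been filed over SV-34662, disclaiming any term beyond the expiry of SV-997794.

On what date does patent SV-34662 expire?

Natural term of SV-34662:
  Base: filing + 22 years → 1 March 2021.
  Appellate Stay Credit: +143 days → 22 July 2021.
Expiry of referenced patent SV-997794:
  Base: filing + 22 years → 4 November 2018.
  Appellate Stay Credit: +226 days → 18 June 2019.
Terminal disclaimer: SV-34662 expires on the earlier of 22 July 2021 and 18 June 2019.

June 18, 2019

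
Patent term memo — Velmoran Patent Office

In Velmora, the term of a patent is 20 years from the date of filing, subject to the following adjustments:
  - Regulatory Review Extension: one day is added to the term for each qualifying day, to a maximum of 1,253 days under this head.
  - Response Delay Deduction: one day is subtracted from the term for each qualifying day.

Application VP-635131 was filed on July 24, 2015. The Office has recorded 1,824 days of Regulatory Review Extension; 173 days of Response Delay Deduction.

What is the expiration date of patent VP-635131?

Base term: filing date + 20 years → 24 July 2035.
Regulatory Review Extension: 1824 days claimed exceeds the 1253-day cap, so +1253 days → 28 December 2038.
Response Delay Deduction: −173 days → 8 July 2038.

2038-07-08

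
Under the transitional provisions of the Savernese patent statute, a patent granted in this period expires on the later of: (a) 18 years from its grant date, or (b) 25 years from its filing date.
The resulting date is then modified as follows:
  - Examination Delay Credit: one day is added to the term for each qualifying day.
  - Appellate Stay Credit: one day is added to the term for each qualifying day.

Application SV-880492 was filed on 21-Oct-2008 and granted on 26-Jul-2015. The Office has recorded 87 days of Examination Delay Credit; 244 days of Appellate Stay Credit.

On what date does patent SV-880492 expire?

September 17, 2034

(a) grant + 18 years → 26 July 2033.
(b) filing + 25 years → 21 October 2033.
Later of the two: 21 October 2033.
Examination Delay Credit: +87 days → 16 January 2034.
Appellate Stay Credit: +244 days → 17 September 2034.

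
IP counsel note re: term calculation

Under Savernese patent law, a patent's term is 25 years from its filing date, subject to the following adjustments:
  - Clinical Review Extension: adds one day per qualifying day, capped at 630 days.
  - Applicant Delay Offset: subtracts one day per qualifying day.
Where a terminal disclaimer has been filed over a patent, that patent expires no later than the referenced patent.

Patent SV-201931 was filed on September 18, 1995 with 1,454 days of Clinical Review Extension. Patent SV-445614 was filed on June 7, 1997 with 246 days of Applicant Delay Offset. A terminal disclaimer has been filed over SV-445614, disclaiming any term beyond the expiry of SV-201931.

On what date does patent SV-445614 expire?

Natural term of SV-445614:
  Base: filing + 25 years → 7 June 2022.
  Applicant Delay Offset: −246 days → 4 October 2021.
Expiry of referenced patent SV-201931:
  Base: filing + 25 years → 18 September 2020.
  Clinical Review Extension: 1454 days claimed exceeds the 630-day cap, so +630 days → 10 June 2022.
Terminal disclaimer: SV-445614 expires on the earlier of 4 October 2021 and 10 June 2022.

October 4, 2021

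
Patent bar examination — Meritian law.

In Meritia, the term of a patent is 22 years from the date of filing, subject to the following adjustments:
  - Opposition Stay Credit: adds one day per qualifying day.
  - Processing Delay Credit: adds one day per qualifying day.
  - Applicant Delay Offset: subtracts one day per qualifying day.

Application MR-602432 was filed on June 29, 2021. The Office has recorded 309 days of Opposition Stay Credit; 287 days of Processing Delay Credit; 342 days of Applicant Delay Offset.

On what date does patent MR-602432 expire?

2044-03-09

Base term: filing date + 22 years → 29 June 2043.
Opposition Stay Credit: +309 days → 3 May 2044.
Processing Delay Credit: +287 days → 14 February 2045.
Applicant Delay Offset: −342 days → 9 March 2044.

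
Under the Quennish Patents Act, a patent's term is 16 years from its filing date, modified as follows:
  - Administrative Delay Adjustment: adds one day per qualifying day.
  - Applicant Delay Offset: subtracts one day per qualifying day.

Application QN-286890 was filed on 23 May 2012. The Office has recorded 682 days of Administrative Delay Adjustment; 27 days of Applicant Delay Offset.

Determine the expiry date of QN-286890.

Base term: filing date + 16 years → 23 May 2028.
Administrative Delay Adjustment: +682 days → 5 April 2030.
Applicant Delay Offset: −27 days → 9 March 2030.

2030-03-09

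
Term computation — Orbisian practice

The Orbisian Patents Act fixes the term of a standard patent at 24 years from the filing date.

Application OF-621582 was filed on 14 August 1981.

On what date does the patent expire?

Filing date + 24 years → 14 August 2005.

2005-08-14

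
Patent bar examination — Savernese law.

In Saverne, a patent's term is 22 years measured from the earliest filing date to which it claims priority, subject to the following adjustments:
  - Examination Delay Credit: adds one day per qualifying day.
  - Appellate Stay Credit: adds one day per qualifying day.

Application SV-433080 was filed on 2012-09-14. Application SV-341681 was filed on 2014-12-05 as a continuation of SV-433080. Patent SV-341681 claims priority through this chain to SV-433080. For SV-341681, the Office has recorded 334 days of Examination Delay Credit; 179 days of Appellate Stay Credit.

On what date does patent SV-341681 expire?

Earliest priority filing: 14 September 2012.
Base term: 14 September 2012 + 22 years → 14 September 2034.
Examination Delay Credit: +334 days → 14 August 2035.
Appellate Stay Credit: +179 days → 9 February 2036.

February 9, 2036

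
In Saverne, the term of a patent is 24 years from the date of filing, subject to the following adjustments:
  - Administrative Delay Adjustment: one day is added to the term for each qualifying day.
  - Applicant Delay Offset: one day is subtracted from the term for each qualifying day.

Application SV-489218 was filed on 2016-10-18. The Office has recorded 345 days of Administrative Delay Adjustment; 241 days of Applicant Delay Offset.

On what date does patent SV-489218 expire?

Base term: filing date + 24 years → 18 October 2040.
Administrative Delay Adjustment: +345 days → 28 September 2041.
Applicant Delay Offset: −241 days → 30 January 2041.

January 30, 2041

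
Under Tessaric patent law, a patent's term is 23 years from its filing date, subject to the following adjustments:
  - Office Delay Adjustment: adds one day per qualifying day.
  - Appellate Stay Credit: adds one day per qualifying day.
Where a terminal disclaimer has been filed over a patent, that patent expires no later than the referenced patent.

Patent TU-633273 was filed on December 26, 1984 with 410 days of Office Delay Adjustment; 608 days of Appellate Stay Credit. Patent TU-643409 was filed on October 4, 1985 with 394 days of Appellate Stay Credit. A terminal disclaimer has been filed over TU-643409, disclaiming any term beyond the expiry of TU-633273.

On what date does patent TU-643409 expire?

November 2, 2009

Natural term of TU-643409:
  Base: filing + 23 years → 4 October 2008.
  Appellate Stay Credit: +394 days → 2 November 2009.
Expiry of referenced patent TU-633273:
  Base: filing + 23 years → 26 December 2007.
  Office Delay Adjustment: +410 days → 8 February 2009.
  Appellate Stay Credit: +608 days → 9 October 2010.
Terminal disclaimer: TU-643409 expires on the earlier of 2 November 2009 and 9 October 2010.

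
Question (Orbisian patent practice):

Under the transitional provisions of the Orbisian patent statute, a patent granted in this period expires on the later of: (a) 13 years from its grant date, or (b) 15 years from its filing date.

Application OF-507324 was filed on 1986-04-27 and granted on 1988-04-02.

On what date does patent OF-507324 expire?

(a) grant + 13 years → 2 April 2001.
(b) filing + 15 years → 27 April 2001.
Later of the two: 27 April 2001.

April 27, 2001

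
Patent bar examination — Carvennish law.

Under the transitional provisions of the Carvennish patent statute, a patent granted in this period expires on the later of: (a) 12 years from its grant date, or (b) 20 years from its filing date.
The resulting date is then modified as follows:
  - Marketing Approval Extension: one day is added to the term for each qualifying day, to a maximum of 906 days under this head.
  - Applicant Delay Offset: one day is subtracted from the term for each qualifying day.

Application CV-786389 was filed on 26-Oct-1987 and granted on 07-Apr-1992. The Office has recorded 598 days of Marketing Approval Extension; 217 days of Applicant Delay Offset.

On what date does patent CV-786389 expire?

(a) grant + 12 years → 7 April 2004.
(b) filing + 20 years → 26 October 2007.
Later of the two: 26 October 2007.
Marketing Approval Extension: 598 days (within the 906-day cap) → +598 days → 15 June 2009.
Applicant Delay Offset: −217 days → 10 November 2008.

2008-11-10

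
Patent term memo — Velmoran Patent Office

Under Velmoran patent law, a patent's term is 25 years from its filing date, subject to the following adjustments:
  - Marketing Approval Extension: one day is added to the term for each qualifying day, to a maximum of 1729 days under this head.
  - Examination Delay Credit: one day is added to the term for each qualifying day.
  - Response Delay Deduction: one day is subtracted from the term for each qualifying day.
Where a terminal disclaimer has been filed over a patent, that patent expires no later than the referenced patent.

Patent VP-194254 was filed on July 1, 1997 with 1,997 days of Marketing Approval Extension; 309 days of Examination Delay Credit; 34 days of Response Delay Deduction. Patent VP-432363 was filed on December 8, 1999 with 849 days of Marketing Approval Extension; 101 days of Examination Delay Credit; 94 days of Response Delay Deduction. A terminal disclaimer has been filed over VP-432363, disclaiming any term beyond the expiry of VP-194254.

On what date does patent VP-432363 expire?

April 13, 2027

Natural term of VP-432363:
  Base: filing + 25 years → 8 December 2024.
  Marketing Approval Extension: 849 days (within the 1729-day cap) → +849 days → 6 April 2027.
  Examination Delay Credit: +101 days → 16 July 2027.
  Response Delay Deduction: −94 days → 13 April 2027.
Expiry of referenced patent VP-194254:
  Base: filing + 25 years → 1 July 2022.
  Marketing Approval Extension: 1997 days claimed exceeds the 1729-day cap, so +1729 days → 26 March 2027.
  Examination Delay Credit: +309 days → 29 January 2028.
  Response Delay Deduction: −34 days → 26 December 2027.
Terminal disclaimer: VP-432363 expires on the earlier of 13 April 2027 and 26 December 2027.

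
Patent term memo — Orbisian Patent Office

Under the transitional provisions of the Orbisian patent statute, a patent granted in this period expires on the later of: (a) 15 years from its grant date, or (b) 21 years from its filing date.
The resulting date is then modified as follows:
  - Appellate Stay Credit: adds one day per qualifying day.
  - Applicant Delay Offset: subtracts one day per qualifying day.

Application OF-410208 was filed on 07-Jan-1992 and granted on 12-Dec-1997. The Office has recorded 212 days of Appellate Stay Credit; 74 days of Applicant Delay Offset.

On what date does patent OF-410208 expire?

(a) grant + 15 years → 12 December 2012.
(b) filing + 21 years → 7 January 2013.
Later of the two: 7 January 2013.
Appellate Stay Credit: +212 days → 7 August 2013.
Applicant Delay Offset: −74 days → 25 May 2013.

2013-05-25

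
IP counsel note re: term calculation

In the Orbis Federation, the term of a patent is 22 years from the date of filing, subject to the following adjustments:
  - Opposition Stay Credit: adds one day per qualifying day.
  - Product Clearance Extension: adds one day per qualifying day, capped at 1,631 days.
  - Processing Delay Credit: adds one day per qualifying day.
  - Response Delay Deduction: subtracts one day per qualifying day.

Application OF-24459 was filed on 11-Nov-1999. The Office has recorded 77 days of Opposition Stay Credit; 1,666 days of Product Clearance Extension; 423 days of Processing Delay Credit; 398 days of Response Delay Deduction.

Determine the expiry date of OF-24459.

August 10, 2026

Base term: filing date + 22 years → 11 November 2021.
Opposition Stay Credit: +77 days → 27 January 2022.
Product Clearance Extension: 1666 days claimed exceeds the 1631-day cap, so +1631 days → 16 July 2026.
Processing Delay Credit: +423 days → 12 September 2027.
Response Delay Deduction: −398 days → 10 August 2026.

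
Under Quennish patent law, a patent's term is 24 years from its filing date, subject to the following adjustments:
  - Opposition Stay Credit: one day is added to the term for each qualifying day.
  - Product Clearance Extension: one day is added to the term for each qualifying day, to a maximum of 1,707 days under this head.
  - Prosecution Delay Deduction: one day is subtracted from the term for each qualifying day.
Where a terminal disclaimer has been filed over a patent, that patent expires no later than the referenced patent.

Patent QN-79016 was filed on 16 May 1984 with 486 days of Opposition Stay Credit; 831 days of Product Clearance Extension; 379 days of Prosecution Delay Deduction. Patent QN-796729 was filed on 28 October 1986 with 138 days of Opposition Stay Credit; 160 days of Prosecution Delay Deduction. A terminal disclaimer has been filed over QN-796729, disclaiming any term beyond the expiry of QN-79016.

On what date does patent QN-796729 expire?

October 6, 2010

Natural term of QN-796729:
  Base: filing + 24 years → 28 October 2010.
  Opposition Stay Credit: +138 days → 15 March 2011.
  Prosecution Delay Deduction: −160 days → 6 October 2010.
Expiry of referenced patent QN-79016:
  Base: filing + 24 years → 16 May 2008.
  Opposition Stay Credit: +486 days → 14 September 2009.
  Product Clearance Extension: 831 days (within the 1707-day cap) → +831 days → 24 December 2011.
  Prosecution Delay Deduction: −379 days → 10 December 2010.
Terminal disclaimer: QN-796729 expires on the earlier of 6 October 2010 and 10 December 2010.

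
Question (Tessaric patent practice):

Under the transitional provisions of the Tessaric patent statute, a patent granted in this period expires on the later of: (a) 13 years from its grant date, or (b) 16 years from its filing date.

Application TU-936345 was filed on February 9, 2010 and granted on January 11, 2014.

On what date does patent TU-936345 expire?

(a) grant + 13 years → 11 January 2027.
(b) filing + 16 years → 9 February 2026.
Later of the two: 11 January 2027.

January 11, 2027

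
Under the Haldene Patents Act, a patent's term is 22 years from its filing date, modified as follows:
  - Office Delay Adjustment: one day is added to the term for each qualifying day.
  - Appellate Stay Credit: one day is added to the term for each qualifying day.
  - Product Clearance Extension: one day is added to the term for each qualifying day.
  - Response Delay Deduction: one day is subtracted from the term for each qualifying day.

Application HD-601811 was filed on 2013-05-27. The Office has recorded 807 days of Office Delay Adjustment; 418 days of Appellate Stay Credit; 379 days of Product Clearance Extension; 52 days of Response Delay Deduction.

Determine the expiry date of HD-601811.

August 26, 2039

Base term: filing date + 22 years → 27 May 2035.
Office Delay Adjustment: +807 days → 11 August 2037.
Appellate Stay Credit: +418 days → 3 October 2038.
Product Clearance Extension: +379 days → 17 October 2039.
Response Delay Deduction: −52 days → 26 August 2039.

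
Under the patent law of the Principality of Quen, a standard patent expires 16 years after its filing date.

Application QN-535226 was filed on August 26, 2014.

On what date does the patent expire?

2030-08-26

Filing date + 16 years → 26 August 2030.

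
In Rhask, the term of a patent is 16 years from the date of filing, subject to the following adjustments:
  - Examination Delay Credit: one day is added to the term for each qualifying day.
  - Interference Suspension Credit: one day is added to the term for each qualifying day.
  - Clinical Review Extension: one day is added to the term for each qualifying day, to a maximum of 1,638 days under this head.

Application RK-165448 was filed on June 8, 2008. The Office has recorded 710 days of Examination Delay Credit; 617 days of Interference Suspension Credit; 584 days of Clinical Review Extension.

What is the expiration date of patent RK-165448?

Base term: filing date + 16 years → 8 June 2024.
Examination Delay Credit: +710 days → 19 May 2026.
Interference Suspension Credit: +617 days → 26 January 2028.
Clinical Review Extension: 584 days (within the 1638-day cap) → +584 days → 1 September 2029.

2029-09-01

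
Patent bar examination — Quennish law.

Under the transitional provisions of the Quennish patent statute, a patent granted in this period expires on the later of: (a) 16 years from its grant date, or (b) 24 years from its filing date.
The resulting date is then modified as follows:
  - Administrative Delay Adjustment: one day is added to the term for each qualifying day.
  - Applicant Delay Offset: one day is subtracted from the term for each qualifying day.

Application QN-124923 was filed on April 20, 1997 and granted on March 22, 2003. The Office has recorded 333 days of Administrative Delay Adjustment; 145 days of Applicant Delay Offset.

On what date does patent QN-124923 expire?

(a) grant + 16 years → 22 March 2019.
(b) filing + 24 years → 20 April 2021.
Later of the two: 20 April 2021.
Administrative Delay Adjustment: +333 days → 19 March 2022.
Applicant Delay Offset: −145 days → 25 October 2021.

2021-10-25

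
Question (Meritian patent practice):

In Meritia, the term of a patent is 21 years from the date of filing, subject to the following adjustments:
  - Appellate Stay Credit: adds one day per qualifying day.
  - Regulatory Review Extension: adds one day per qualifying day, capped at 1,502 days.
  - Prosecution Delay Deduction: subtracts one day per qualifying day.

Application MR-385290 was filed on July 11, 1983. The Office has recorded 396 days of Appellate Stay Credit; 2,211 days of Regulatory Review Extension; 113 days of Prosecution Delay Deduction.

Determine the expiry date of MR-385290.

2009-05-31

Base term: filing date + 21 years → 11 July 2004.
Appellate Stay Credit: +396 days → 11 August 2005.
Regulatory Review Extension: 2211 days claimed exceeds the 1502-day cap, so +1502 days → 21 September 2009.
Prosecution Delay Deduction: −113 days → 31 May 2009.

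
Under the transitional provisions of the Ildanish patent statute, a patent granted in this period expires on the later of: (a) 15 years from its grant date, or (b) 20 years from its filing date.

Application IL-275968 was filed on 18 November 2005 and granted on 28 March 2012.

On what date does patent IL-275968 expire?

March 28, 2027

(a) grant + 15 years → 28 March 2027.
(b) filing + 20 years → 18 November 2025.
Later of the two: 28 March 2027.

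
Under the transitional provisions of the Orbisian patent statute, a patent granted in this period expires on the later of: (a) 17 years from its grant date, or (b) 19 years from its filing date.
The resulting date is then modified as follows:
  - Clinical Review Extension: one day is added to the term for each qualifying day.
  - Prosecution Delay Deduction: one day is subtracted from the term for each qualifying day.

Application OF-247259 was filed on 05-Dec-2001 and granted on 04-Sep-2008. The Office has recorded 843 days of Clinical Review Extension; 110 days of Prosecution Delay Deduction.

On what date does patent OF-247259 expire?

(a) grant + 17 years → 4 September 2025.
(b) filing + 19 years → 5 December 2020.
Later of the two: 4 September 2025.
Clinical Review Extension: +843 days → 26 December 2027.
Prosecution Delay Deduction: −110 days → 7 September 2027.

2027-09-07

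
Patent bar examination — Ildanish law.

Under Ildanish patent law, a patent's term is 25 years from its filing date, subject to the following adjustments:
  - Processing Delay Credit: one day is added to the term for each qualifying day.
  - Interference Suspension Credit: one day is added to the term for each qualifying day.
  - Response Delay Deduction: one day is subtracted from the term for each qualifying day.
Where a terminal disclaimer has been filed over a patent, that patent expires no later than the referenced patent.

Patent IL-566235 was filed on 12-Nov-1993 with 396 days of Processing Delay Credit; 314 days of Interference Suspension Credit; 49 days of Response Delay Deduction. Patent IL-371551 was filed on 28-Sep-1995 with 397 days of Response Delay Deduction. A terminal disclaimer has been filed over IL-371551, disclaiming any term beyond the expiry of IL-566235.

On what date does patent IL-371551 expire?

August 28, 2019

Natural term of IL-371551:
  Base: filing + 25 years → 28 September 2020.
  Response Delay Deduction: −397 days → 28 August 2019.
Expiry of referenced patent IL-566235:
  Base: filing + 25 years → 12 November 2018.
  Processing Delay Credit: +396 days → 13 December 2019.
  Interference Suspension Credit: +314 days → 22 October 2020.
  Response Delay Deduction: −49 days → 3 September 2020.
Terminal disclaimer: IL-371551 expires on the earlier of 28 August 2019 and 3 September 2020.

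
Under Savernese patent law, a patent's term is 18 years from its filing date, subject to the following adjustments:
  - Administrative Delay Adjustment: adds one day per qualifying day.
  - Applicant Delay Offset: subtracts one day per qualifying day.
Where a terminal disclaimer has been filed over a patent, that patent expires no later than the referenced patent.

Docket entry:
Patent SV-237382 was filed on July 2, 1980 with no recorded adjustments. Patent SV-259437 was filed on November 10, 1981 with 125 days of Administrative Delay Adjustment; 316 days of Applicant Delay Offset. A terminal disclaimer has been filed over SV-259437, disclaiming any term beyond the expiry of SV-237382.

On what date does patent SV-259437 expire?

Natural term of SV-259437:
  Base: filing + 18 years → 10 November 1999.
  Administrative Delay Adjustment: +125 days → 14 March 2000.
  Applicant Delay Offset: −316 days → 3 May 1999.
Expiry of referenced patent SV-237382:
  Base: filing + 18 years → 2 July 1998.
Terminal disclaimer: SV-259437 expires on the earlier of 3 May 1999 and 2 July 1998.

1998-07-02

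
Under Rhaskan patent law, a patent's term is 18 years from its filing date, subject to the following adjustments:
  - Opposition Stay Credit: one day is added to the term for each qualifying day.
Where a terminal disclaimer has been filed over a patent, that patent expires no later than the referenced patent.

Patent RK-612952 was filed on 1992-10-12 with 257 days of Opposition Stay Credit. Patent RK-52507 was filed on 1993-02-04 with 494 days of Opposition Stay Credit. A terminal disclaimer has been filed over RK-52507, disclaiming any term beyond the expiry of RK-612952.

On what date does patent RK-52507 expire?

June 26, 2011

Natural term of RK-52507:
  Base: filing + 18 years → 4 February 2011.
  Opposition Stay Credit: +494 days → 12 June 2012.
Expiry of referenced patent RK-612952:
  Base: filing + 18 years → 12 October 2010.
  Opposition Stay Credit: +257 days → 26 June 2011.
Terminal disclaimer: RK-52507 expires on the earlier of 12 June 2012 and 26 June 2011.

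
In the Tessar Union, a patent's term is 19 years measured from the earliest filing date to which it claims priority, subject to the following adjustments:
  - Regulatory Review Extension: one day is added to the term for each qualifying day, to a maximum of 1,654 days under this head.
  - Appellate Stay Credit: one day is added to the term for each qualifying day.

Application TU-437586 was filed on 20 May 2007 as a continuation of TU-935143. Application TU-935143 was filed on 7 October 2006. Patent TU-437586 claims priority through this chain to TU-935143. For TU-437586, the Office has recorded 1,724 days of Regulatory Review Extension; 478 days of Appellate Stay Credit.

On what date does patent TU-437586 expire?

August 9, 2031

Earliest priority filing: 7 October 2006.
Base term: 7 October 2006 + 19 years → 7 October 2025.
Regulatory Review Extension: 1724 days claimed exceeds the 1654-day cap, so +1654 days → 18 April 2030.
Appellate Stay Credit: +478 days → 9 August 2031.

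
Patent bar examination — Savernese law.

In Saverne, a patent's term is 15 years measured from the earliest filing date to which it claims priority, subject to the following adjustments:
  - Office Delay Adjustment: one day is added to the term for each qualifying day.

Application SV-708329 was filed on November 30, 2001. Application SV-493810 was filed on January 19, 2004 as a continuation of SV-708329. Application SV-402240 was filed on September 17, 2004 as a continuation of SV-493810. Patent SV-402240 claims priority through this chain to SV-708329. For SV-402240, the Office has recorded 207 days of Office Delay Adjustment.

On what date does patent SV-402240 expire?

2017-06-25

Earliest priority filing: 30 November 2001.
Base term: 30 November 2001 + 15 years → 30 November 2016.
Office Delay Adjustment: +207 days → 25 June 2017.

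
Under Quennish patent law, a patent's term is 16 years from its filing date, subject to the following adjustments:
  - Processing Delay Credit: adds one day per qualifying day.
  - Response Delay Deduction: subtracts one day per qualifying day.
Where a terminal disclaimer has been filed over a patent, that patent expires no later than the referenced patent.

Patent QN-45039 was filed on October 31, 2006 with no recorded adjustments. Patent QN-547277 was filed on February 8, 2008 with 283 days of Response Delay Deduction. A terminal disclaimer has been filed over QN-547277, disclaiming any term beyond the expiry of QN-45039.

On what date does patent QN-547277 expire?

October 31, 2022

Natural term of QN-547277:
  Base: filing + 16 years → 8 February 2024.
  Response Delay Deduction: −283 days → 1 May 2023.
Expiry of referenced patent QN-45039:
  Base: filing + 16 years → 31 October 2022.
Terminal disclaimer: QN-547277 expires on the earlier of 1 May 2023 and 31 October 2022.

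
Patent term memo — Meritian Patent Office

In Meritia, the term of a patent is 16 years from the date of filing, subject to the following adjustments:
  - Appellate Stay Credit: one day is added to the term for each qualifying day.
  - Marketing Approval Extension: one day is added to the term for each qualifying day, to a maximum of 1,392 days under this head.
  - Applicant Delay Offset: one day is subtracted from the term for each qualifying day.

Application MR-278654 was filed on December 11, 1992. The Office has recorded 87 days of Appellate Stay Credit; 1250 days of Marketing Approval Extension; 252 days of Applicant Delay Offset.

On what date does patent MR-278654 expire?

December 1, 2011

Base term: filing date + 16 years → 11 December 2008.
Appellate Stay Credit: +87 days → 8 March 2009.
Marketing Approval Extension: 1250 days (within the 1392-day cap) → +1250 days → 9 August 2012.
Applicant Delay Offset: −252 days → 1 December 2011.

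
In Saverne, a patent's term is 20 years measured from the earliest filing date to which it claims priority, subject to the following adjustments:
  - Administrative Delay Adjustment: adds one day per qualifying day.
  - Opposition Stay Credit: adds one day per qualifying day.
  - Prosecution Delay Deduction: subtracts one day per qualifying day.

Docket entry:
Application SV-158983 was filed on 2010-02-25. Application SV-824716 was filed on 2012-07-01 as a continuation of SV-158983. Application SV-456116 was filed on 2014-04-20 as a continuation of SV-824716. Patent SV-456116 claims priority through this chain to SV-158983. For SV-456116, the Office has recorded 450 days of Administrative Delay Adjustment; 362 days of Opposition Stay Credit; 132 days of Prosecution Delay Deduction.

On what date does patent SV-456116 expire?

2032-01-06

Earliest priority filing: 25 February 2010.
Base term: 25 February 2010 + 20 years → 25 February 2030.
Administrative Delay Adjustment: +450 days → 21 May 2031.
Opposition Stay Credit: +362 days → 17 May 2032.
Prosecution Delay Deduction: −132 days → 6 January 2032.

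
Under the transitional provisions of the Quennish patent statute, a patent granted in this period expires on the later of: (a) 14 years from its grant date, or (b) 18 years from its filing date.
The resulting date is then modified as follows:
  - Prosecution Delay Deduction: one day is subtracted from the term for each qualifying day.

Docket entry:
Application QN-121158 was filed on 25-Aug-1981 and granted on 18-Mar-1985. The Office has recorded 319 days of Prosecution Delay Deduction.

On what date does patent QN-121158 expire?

October 10, 1998

(a) grant + 14 years → 18 March 1999.
(b) filing + 18 years → 25 August 1999.
Later of the two: 25 August 1999.
Prosecution Delay Deduction: −319 days → 10 October 1998.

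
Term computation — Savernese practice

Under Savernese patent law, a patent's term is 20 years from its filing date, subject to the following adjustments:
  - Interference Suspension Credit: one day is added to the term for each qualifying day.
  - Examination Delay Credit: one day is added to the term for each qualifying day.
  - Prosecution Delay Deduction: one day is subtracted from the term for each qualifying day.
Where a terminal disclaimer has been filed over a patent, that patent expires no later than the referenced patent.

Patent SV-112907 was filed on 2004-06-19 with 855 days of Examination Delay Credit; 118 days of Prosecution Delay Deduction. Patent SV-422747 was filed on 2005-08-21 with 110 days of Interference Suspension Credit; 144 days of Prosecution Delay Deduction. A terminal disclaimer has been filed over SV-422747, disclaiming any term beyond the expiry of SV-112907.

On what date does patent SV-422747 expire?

2025-07-18

Natural term of SV-422747:
  Base: filing + 20 years → 21 August 2025.
  Interference Suspension Credit: +110 days → 9 December 2025.
  Prosecution Delay Deduction: −144 days → 18 July 2025.
Expiry of referenced patent SV-112907:
  Base: filing + 20 years → 19 June 2024.
  Examination Delay Credit: +855 days → 22 October 2026.
  Prosecution Delay Deduction: −118 days → 26 June 2026.
Terminal disclaimer: SV-422747 expires on the earlier of 18 July 2025 and 26 June 2026.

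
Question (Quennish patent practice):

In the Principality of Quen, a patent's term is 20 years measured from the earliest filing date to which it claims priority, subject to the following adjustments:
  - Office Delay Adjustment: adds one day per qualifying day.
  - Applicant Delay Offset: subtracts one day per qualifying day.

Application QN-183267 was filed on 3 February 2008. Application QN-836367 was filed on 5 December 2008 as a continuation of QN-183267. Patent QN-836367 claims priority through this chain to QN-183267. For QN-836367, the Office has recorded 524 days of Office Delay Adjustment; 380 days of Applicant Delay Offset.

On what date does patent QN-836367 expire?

Earliest priority filing: 3 February 2008.
Base term: 3 February 2008 + 20 years → 3 February 2028.
Office Delay Adjustment: +524 days → 11 July 2029.
Applicant Delay Offset: −380 days → 26 June 2028.

2028-06-26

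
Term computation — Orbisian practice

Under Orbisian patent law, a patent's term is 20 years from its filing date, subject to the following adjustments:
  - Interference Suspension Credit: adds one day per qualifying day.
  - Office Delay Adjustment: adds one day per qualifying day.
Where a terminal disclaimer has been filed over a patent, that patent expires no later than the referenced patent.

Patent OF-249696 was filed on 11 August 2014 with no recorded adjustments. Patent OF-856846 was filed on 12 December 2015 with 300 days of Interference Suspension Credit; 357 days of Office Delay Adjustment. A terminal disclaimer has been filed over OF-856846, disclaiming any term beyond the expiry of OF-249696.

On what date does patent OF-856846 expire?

Natural term of OF-856846:
  Base: filing + 20 years → 12 December 2035.
  Interference Suspension Credit: +300 days → 7 October 2036.
  Office Delay Adjustment: +357 days → 29 September 2037.
Expiry of referenced patent OF-249696:
  Base: filing + 20 years → 11 August 2034.
Terminal disclaimer: OF-856846 expires on the earlier of 29 September 2037 and 11 August 2034.

August 11, 2034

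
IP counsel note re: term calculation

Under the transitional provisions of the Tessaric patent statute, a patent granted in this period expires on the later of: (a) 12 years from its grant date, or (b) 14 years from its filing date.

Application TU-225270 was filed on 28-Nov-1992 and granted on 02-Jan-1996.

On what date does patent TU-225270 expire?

2008-01-02

(a) grant + 12 years → 2 January 2008.
(b) filing + 14 years → 28 November 2006.
Later of the two: 2 January 2008.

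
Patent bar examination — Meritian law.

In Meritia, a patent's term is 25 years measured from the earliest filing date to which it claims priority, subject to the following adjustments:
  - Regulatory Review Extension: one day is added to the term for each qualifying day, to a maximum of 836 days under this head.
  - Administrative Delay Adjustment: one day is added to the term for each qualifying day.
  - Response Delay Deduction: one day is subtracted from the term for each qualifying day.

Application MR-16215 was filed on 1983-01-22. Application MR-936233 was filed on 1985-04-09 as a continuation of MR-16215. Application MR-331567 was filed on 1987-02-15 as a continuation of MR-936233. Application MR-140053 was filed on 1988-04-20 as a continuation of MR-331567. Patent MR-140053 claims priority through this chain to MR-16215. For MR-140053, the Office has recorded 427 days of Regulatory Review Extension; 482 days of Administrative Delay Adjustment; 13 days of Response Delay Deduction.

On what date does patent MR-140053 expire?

Earliest priority filing: 22 January 1983.
Base term: 22 January 1983 + 25 years → 22 January 2008.
Regulatory Review Extension: 427 days (within the 836-day cap) → +427 days → 24 March 2009.
Administrative Delay Adjustment: +482 days → 19 July 2010.
Response Delay Deduction: −13 days → 6 July 2010.

2010-07-06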